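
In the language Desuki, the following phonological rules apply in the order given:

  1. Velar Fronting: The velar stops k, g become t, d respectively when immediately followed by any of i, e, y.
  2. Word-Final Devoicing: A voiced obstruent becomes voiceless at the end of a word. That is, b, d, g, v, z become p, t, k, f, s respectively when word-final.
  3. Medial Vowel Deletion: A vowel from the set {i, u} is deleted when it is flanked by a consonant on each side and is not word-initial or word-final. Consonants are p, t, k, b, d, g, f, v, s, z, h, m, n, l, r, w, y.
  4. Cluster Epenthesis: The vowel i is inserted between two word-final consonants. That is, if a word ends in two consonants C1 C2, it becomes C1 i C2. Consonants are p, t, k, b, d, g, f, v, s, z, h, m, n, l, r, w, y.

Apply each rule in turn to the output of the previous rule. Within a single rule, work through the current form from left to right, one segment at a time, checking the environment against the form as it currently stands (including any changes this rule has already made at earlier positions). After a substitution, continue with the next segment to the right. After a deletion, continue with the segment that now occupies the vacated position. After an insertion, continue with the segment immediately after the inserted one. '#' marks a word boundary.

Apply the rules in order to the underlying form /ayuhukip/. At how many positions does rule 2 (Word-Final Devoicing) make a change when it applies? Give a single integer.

1 Velar Fronting: [ayuhukip] → [ayuhutip]
2 Word-Final Devoicing: no change — [ayuhutip]
3 Medial Vowel Deletion: [ayuhutip] → [ayhtp]
4 Cluster Epenthesis: [ayhtp] → [ayhtip]
Rule 2 changed 0 position(s).

0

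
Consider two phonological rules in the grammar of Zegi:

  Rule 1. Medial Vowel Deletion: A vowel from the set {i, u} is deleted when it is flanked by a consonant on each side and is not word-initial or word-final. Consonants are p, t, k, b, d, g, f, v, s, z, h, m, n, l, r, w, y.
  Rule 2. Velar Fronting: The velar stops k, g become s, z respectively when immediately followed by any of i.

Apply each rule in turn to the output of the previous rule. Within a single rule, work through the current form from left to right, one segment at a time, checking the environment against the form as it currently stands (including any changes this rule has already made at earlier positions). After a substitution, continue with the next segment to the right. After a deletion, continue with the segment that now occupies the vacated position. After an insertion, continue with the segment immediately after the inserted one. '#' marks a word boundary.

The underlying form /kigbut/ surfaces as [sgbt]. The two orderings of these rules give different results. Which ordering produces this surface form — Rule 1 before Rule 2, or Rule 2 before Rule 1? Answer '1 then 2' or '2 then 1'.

2 then 1

Order 1 then 2:
  1 Medial Vowel Deletion: [kigbut] → [kgbt]
  2 Velar Fronting: no change — [kgbt]
  result: [kgbt]
Order 2 then 1:
  2 Velar Fronting: [kigbut] → [sigbut]
  1 Medial Vowel Deletion: [sigbut] → [sgbt]
  result: [sgbt]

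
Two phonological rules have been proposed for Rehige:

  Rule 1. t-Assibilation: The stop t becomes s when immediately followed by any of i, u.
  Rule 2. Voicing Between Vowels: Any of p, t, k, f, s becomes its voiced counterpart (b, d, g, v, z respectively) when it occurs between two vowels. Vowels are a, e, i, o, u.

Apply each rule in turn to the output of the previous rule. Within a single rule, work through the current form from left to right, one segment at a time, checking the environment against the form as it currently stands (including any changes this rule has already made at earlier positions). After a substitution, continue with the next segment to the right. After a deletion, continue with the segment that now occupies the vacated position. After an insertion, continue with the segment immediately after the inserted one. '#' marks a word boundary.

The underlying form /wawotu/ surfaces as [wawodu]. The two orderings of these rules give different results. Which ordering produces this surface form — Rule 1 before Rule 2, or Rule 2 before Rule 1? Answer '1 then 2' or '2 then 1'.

Order 1 then 2:
  1 t-Assibilation: [wawotu] → [wawosu]
  2 Voicing Between Vowels: [wawosu] → [wawozu]
  result: [wawozu]
Order 2 then 1:
  2 Voicing Between Vowels: [wawotu] → [wawodu]
  1 t-Assibilation: no change — [wawodu]
  result: [wawodu]

2 then 1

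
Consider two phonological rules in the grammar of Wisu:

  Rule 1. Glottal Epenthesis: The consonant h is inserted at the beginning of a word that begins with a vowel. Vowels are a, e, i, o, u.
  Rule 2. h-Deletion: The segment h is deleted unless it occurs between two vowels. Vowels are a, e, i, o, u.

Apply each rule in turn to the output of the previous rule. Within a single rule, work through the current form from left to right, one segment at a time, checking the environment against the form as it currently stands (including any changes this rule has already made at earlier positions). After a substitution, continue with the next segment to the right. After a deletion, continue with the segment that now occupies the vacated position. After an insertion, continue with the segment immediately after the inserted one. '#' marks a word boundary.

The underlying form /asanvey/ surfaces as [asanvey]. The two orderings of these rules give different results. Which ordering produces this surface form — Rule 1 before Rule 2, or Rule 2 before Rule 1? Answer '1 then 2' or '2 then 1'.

Order 1 then 2:
  1 Glottal Epenthesis: [asanvey] → [hasanvey]
  2 h-Deletion: [hasanvey] → [asanvey]
  result: [asanvey]
Order 2 then 1:
  2 h-Deletion: no change — [asanvey]
  1 Glottal Epenthesis: [asanvey] → [hasanvey]
  result: [hasanvey]

1 then 2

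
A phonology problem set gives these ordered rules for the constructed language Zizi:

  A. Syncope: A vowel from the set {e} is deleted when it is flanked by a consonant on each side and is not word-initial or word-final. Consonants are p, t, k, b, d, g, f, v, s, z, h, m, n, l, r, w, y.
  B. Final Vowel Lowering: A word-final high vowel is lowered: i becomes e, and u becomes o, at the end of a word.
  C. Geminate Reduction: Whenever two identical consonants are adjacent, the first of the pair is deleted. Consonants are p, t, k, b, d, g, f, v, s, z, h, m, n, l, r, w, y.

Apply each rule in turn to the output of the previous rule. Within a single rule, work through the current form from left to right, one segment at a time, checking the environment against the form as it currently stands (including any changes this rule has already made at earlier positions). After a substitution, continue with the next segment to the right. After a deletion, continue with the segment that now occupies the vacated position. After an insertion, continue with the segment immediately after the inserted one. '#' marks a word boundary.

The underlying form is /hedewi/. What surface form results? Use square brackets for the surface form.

[hdwe]

A Syncope: [hedewi] → [hdwi]
B Final Vowel Lowering: [hdwi] → [hdwe]
C Geminate Reduction: no change — [hdwe]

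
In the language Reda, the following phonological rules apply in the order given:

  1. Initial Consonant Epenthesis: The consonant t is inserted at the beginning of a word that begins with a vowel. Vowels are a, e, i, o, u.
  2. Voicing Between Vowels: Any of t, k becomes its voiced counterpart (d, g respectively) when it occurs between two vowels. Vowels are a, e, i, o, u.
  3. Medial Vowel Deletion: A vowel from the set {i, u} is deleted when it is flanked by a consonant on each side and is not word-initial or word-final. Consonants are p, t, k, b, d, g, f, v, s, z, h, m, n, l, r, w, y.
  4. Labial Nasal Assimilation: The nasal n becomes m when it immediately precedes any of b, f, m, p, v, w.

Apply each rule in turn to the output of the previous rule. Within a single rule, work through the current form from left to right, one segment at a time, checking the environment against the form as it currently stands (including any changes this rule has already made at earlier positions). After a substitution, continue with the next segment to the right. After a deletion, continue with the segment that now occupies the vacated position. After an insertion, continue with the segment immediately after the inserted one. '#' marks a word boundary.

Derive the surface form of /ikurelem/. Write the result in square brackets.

[tgrelem]

1 Initial Consonant Epenthesis: [ikurelem] → [tikurelem]
2 Voicing Between Vowels: [tikurelem] → [tigurelem]
3 Medial Vowel Deletion: [tigurelem] → [tgrelem]
4 Labial Nasal Assimilation: no change — [tgrelem]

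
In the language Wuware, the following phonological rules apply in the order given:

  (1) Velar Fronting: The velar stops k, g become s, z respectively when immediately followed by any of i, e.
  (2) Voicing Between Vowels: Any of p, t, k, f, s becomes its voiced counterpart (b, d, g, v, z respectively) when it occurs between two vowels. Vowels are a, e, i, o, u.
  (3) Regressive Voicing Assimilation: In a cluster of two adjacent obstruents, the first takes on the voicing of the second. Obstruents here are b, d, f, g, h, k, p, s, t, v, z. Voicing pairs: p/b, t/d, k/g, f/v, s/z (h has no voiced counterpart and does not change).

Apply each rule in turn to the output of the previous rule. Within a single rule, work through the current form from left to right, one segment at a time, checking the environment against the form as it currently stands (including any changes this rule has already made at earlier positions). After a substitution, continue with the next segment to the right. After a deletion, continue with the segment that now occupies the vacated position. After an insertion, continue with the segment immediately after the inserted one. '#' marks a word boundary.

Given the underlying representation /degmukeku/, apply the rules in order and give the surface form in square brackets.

[degmuzegu]

(1) Velar Fronting: [degmukeku] → [degmuseku]
(2) Voicing Between Vowels: [degmuseku] → [degmuzegu]
(3) Regressive Voicing Assimilation: no change — [degmuzegu]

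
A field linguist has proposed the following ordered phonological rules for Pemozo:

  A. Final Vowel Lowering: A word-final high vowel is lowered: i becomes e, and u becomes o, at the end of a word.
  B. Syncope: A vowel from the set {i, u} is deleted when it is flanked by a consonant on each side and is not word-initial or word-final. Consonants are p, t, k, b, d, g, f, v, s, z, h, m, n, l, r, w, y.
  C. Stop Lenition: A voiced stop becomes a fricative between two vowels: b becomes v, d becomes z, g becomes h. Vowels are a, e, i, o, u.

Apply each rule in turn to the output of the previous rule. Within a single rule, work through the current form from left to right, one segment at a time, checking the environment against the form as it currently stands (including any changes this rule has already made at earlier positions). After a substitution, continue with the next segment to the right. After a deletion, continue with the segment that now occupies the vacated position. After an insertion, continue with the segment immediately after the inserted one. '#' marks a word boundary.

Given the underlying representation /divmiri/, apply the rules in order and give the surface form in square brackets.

[dvmre]

A Final Vowel Lowering: [divmiri] → [divmire]
B Syncope: [divmire] → [dvmre]
C Stop Lenition: no change — [dvmre]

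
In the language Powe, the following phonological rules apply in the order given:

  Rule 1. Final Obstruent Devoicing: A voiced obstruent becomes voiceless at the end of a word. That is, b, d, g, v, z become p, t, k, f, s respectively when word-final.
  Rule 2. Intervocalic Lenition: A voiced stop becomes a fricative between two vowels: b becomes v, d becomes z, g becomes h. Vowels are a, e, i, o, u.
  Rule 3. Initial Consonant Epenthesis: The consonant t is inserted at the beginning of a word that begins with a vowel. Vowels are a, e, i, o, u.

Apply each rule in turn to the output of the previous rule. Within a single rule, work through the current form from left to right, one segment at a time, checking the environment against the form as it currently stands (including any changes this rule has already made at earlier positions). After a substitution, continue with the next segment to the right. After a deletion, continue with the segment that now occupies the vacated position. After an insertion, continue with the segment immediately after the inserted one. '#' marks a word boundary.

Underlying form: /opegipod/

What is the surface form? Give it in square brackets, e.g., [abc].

[topehipot]

Rule 1 Final Obstruent Devoicing: [opegipod] → [opegipot]
Rule 2 Intervocalic Lenition: [opegipot] → [opehipot]
Rule 3 Initial Consonant Epenthesis: [opehipot] → [topehipot]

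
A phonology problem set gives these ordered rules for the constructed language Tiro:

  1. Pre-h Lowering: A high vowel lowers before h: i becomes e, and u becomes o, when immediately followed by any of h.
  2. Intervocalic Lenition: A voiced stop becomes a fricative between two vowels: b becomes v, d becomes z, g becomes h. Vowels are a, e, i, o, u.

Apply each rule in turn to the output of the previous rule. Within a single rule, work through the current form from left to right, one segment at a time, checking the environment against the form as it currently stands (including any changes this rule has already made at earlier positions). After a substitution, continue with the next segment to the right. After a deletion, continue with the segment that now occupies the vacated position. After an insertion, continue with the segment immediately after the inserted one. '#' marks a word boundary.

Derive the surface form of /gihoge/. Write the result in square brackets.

[gehohe]

1 Pre-h Lowering: [gihoge] → [gehoge]
2 Intervocalic Lenition: [gehoge] → [gehohe]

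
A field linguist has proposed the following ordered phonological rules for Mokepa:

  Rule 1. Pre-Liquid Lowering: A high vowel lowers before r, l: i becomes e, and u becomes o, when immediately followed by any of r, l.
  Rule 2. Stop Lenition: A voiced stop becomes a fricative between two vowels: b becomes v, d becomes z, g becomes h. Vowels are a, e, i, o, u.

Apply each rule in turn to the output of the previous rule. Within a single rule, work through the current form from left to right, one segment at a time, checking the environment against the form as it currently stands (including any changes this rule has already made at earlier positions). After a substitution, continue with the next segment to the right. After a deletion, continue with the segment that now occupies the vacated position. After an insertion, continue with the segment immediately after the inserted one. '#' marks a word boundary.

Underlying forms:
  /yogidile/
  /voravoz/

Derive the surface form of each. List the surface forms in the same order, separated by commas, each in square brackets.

[yohizele], [voravoz]

/yogidile/:
  Rule 1 Pre-Liquid Lowering: [yogidile] → [yogidele]
  Rule 2 Stop Lenition: [yogidele] → [yohizele]
/voravoz/:
  Rule 1 Pre-Liquid Lowering: no change — [voravoz]
  Rule 2 Stop Lenition: no change — [voravoz]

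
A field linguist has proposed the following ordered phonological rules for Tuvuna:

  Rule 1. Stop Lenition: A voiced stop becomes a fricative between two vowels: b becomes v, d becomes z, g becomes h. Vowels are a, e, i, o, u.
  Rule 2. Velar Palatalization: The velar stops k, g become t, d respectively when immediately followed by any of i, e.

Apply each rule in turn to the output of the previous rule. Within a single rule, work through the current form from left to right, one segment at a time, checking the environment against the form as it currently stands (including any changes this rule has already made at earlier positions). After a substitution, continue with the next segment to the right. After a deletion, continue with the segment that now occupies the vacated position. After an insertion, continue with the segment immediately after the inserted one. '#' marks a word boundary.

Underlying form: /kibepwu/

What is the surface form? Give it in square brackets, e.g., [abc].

[tivepwu]

Rule 1 Stop Lenition: [kibepwu] → [kivepwu]
Rule 2 Velar Palatalization: [kivepwu] → [tivepwu]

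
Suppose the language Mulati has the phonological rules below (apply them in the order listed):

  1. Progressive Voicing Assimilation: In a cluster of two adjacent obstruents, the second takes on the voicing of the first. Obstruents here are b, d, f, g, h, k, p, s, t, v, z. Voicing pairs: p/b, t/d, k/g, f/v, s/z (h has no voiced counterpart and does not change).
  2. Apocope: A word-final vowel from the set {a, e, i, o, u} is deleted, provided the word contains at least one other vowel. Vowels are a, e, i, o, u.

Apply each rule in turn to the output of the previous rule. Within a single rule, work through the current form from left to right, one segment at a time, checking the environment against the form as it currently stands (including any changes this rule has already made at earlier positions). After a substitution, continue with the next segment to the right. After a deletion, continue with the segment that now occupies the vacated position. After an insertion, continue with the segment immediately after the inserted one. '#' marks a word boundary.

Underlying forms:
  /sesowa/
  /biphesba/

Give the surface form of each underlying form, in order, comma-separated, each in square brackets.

/sesowa/:
  1 Progressive Voicing Assimilation: no change — [sesowa]
  2 Apocope: [sesowa] → [sesow]
/biphesba/:
  1 Progressive Voicing Assimilation: [biphesba] → [biphespa]
  2 Apocope: [biphespa] → [biphesp]

[sesow], [biphesp]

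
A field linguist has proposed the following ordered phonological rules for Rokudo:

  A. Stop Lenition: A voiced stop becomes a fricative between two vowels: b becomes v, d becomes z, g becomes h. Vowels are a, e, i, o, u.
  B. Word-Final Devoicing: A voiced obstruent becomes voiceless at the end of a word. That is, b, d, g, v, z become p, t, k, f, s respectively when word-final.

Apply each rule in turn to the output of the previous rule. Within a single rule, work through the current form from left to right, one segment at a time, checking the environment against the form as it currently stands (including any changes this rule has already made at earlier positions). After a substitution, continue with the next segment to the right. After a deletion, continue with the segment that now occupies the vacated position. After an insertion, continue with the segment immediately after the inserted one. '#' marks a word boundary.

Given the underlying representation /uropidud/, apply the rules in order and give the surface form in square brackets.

[uropizut]

A Stop Lenition: [uropidud] → [uropizud]
B Word-Final Devoicing: [uropizud] → [uropizut]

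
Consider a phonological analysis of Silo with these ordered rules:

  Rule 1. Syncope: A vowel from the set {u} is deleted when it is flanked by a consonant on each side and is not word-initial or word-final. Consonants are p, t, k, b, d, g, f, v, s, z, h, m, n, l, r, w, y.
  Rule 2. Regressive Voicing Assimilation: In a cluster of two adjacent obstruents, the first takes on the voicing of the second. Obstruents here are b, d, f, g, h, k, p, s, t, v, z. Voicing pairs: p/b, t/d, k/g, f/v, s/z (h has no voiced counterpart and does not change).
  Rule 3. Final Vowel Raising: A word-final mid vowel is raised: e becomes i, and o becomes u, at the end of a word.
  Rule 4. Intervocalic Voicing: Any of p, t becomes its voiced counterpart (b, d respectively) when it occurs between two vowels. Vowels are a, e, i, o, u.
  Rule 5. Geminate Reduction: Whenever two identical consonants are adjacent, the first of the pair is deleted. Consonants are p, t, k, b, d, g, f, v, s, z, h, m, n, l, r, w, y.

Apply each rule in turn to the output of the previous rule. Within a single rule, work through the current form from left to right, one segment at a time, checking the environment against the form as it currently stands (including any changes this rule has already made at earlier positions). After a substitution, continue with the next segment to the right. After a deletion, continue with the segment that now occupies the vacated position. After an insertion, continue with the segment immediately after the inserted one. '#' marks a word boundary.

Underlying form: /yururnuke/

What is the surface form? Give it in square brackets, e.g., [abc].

Rule 1 Syncope: [yururnuke] → [yrrnke]
Rule 2 Regressive Voicing Assimilation: no change — [yrrnke]
Rule 3 Final Vowel Raising: [yrrnke] → [yrrnki]
Rule 4 Intervocalic Voicing: no change — [yrrnki]
Rule 5 Geminate Reduction: [yrrnki] → [yrnki]

[yrnki]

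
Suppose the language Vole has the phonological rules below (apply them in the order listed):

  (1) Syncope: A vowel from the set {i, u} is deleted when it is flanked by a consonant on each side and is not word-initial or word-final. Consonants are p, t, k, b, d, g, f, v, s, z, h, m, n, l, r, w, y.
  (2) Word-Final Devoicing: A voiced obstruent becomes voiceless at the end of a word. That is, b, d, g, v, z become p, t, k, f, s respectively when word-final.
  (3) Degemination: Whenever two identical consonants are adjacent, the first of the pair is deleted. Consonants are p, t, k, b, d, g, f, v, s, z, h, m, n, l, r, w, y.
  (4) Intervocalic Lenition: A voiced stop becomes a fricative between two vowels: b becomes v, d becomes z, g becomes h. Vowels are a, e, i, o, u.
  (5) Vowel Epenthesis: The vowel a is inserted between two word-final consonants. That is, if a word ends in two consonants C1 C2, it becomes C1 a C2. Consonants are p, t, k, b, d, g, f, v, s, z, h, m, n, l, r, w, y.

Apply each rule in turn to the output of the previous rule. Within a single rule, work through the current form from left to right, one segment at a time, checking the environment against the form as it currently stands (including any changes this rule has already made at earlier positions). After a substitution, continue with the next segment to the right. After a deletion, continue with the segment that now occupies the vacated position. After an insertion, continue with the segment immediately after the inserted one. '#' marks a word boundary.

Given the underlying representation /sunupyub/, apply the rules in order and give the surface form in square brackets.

[snpyap]

(1) Syncope: [sunupyub] → [snpyb]
(2) Word-Final Devoicing: [snpyb] → [snpyp]
(3) Degemination: no change — [snpyp]
(4) Intervocalic Lenition: no change — [snpyp]
(5) Vowel Epenthesis: [snpyp] → [snpyap]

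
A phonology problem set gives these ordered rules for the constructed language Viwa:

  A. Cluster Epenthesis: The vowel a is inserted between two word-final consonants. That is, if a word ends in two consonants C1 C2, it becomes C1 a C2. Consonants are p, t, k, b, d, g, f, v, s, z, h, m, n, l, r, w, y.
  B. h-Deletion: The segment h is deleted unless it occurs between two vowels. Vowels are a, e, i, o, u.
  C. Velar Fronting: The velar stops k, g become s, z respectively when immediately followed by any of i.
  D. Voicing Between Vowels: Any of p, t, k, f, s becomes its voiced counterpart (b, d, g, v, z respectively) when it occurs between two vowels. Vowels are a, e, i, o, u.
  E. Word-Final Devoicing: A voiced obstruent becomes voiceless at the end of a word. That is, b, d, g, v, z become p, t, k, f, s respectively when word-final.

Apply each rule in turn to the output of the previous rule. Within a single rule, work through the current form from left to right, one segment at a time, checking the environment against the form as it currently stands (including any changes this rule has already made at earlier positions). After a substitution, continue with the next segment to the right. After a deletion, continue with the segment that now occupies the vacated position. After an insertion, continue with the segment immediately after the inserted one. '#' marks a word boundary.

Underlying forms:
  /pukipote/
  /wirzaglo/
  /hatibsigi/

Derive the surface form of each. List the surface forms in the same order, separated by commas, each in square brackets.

[puzibode], [wirzaglo], [adibsizi]

/pukipote/:
  A Cluster Epenthesis: no change — [pukipote]
  B h-Deletion: no change — [pukipote]
  C Velar Fronting: [pukipote] → [pusipote]
  D Voicing Between Vowels: [pusipote] → [puzibode]
  E Word-Final Devoicing: no change — [puzibode]
/wirzaglo/:
  A Cluster Epenthesis: no change — [wirzaglo]
  B h-Deletion: no change — [wirzaglo]
  C Velar Fronting: no change — [wirzaglo]
  D Voicing Between Vowels: no change — [wirzaglo]
  E Word-Final Devoicing: no change — [wirzaglo]
/hatibsigi/:
  A Cluster Epenthesis: no change — [hatibsigi]
  B h-Deletion: [hatibsigi] → [atibsigi]
  C Velar Fronting: [atibsigi] → [atibsizi]
  D Voicing Between Vowels: [atibsizi] → [adibsizi]
  E Word-Final Devoicing: no change — [adibsizi]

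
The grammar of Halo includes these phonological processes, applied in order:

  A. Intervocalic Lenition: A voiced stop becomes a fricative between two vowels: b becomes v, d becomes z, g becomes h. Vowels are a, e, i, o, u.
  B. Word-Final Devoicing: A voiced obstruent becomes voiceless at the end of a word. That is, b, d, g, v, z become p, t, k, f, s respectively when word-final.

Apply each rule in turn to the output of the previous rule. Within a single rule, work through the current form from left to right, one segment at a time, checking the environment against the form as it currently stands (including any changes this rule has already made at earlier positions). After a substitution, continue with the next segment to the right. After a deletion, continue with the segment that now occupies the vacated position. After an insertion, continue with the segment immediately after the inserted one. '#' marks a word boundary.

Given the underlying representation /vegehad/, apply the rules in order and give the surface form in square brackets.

[vehehat]

A Intervocalic Lenition: [vegehad] → [vehehad]
B Word-Final Devoicing: [vehehad] → [vehehat]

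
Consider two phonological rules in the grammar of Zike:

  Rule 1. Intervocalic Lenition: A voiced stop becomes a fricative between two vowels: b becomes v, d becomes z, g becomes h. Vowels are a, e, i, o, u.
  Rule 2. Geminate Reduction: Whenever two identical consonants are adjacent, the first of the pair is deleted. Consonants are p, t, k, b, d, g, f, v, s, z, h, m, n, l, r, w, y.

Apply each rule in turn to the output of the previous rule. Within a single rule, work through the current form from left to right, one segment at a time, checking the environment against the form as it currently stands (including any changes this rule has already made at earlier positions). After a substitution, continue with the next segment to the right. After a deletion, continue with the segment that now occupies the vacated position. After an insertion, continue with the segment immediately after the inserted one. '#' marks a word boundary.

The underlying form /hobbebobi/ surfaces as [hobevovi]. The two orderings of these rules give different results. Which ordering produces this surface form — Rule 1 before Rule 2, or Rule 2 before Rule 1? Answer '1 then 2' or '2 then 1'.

Order 1 then 2:
  1 Intervocalic Lenition: [hobbebobi] → [hobbevovi]
  2 Geminate Reduction: [hobbevovi] → [hobevovi]
  result: [hobevovi]
Order 2 then 1:
  2 Geminate Reduction: [hobbebobi] → [hobebobi]
  1 Intervocalic Lenition: [hobebobi] → [hovevovi]
  result: [hovevovi]

1 then 2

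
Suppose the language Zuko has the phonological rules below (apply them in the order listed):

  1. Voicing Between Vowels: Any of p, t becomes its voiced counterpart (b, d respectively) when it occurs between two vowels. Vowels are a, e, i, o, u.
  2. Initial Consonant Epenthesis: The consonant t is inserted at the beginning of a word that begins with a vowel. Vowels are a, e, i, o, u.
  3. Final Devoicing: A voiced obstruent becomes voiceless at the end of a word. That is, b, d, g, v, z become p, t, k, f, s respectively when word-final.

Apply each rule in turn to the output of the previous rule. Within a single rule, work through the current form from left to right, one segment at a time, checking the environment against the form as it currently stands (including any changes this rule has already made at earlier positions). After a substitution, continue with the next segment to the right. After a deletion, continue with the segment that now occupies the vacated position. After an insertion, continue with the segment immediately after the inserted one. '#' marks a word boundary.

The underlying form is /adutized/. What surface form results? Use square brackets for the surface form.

1 Voicing Between Vowels: [adutized] → [adudized]
2 Initial Consonant Epenthesis: [adudized] → [tadudized]
3 Final Devoicing: [tadudized] → [tadudizet]

[tadudizet]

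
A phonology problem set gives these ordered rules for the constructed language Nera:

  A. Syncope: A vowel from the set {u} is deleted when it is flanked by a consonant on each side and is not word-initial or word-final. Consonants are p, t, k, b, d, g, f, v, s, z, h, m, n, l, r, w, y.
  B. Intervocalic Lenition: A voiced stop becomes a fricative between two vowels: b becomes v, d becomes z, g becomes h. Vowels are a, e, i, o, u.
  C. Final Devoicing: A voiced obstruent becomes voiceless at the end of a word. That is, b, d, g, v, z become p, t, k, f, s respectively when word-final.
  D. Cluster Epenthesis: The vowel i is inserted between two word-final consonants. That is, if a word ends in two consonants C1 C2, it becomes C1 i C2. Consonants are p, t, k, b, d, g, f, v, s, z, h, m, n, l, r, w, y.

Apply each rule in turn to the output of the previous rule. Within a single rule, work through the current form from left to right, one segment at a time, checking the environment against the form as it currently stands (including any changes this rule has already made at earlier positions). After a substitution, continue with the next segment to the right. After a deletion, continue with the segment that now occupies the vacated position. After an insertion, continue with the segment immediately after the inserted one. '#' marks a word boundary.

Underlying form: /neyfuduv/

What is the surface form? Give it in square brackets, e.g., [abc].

A Syncope: [neyfuduv] → [neyfdv]
B Intervocalic Lenition: no change — [neyfdv]
C Final Devoicing: [neyfdv] → [neyfdf]
D Cluster Epenthesis: [neyfdf] → [neyfdif]

[neyfdif]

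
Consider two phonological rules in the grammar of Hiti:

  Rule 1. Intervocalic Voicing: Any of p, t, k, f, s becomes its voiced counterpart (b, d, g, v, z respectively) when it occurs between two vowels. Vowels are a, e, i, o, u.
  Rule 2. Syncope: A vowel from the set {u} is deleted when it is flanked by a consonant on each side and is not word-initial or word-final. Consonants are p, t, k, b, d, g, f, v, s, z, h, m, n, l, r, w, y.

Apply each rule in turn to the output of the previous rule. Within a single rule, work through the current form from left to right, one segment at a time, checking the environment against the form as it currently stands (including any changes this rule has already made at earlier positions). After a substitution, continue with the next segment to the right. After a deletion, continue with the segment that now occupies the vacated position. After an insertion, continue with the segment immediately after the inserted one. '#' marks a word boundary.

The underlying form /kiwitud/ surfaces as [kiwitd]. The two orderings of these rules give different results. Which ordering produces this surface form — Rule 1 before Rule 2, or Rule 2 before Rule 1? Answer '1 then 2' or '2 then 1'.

2 then 1

Order 1 then 2:
  1 Intervocalic Voicing: [kiwitud] → [kiwidud]
  2 Syncope: [kiwidud] → [kiwidd]
  result: [kiwidd]
Order 2 then 1:
  2 Syncope: [kiwitud] → [kiwitd]
  1 Intervocalic Voicing: no change — [kiwitd]
  result: [kiwitd]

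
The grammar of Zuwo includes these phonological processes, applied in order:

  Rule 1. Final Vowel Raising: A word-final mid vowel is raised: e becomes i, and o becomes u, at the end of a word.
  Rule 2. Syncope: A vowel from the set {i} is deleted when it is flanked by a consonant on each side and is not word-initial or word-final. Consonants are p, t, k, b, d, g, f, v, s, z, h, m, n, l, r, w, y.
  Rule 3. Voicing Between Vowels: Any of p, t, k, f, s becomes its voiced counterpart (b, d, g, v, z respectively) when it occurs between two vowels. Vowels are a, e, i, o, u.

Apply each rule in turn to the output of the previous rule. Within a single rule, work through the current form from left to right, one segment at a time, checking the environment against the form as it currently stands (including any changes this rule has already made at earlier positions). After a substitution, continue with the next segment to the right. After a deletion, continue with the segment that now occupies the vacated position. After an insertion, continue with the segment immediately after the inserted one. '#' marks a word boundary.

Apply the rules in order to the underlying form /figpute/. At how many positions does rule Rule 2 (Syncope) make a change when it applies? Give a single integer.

Rule 1 Final Vowel Raising: [figpute] → [figputi]
Rule 2 Syncope: [figputi] → [fgputi]
Rule 3 Voicing Between Vowels: [fgputi] → [fgpudi]
Rule Rule 2 changed 1 position(s).

1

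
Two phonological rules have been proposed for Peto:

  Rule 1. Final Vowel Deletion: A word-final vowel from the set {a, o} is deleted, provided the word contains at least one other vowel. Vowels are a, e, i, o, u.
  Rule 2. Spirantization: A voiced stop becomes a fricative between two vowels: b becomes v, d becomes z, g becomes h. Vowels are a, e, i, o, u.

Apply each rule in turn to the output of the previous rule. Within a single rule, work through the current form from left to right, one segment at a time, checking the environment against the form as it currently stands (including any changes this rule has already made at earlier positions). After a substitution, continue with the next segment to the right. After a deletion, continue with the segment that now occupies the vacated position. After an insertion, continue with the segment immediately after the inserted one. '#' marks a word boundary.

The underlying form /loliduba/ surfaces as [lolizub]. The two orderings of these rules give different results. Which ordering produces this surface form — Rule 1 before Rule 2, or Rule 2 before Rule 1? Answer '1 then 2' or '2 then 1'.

Order 1 then 2:
  1 Final Vowel Deletion: [loliduba] → [lolidub]
  2 Spirantization: [lolidub] → [lolizub]
  result: [lolizub]
Order 2 then 1:
  2 Spirantization: [loliduba] → [lolizuva]
  1 Final Vowel Deletion: [lolizuva] → [lolizuv]
  result: [lolizuv]

1 then 2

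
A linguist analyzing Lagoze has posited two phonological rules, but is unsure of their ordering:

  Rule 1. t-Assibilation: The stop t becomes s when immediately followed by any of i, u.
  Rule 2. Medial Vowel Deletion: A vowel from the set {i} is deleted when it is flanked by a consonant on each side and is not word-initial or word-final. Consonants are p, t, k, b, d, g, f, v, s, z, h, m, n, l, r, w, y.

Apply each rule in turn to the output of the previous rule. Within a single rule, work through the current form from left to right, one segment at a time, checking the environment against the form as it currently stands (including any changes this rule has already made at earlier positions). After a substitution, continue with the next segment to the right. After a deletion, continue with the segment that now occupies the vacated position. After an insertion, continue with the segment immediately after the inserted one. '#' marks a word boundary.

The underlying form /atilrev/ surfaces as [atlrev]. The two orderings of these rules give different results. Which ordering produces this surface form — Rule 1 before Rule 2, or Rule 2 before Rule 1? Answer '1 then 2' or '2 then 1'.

2 then 1

Order 1 then 2:
  1 t-Assibilation: [atilrev] → [asilrev]
  2 Medial Vowel Deletion: [asilrev] → [aslrev]
  result: [aslrev]
Order 2 then 1:
  2 Medial Vowel Deletion: [atilrev] → [atlrev]
  1 t-Assibilation: no change — [atlrev]
  result: [atlrev]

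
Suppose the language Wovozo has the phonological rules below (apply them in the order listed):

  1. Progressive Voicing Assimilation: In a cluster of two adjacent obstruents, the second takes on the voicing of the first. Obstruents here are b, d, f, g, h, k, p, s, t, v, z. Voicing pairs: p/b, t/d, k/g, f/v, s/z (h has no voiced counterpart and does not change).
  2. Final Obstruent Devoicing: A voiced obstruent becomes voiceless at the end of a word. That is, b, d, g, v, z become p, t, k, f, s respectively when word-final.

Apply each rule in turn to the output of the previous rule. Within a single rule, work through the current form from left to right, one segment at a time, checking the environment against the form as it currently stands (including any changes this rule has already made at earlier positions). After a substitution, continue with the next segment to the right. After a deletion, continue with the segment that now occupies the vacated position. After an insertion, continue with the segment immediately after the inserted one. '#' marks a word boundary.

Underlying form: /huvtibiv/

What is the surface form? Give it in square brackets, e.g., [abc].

1 Progressive Voicing Assimilation: [huvtibiv] → [huvdibiv]
2 Final Obstruent Devoicing: [huvdibiv] → [huvdibif]

[huvdibif]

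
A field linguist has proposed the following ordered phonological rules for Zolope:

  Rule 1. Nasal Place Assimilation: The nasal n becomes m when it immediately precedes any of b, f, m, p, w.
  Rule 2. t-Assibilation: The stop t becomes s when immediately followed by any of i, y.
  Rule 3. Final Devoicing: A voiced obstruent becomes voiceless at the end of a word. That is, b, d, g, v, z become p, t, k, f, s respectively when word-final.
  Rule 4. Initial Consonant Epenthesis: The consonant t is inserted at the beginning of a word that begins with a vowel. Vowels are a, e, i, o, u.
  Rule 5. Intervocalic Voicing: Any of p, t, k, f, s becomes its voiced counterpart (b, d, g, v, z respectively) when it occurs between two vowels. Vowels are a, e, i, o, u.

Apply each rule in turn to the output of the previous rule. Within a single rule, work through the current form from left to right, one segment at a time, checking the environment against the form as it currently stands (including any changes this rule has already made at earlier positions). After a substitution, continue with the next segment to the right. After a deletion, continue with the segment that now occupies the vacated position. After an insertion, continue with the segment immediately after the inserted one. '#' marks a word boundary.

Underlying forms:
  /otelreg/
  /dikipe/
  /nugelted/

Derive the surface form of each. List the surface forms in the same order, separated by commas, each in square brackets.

[todelrek], [digibe], [nugeltet]

/otelreg/:
  Rule 1 Nasal Place Assimilation: no change — [otelreg]
  Rule 2 t-Assibilation: no change — [otelreg]
  Rule 3 Final Devoicing: [otelreg] → [otelrek]
  Rule 4 Initial Consonant Epenthesis: [otelrek] → [totelrek]
  Rule 5 Intervocalic Voicing: [totelrek] → [todelrek]
/dikipe/:
  Rule 1 Nasal Place Assimilation: no change — [dikipe]
  Rule 2 t-Assibilation: no change — [dikipe]
  Rule 3 Final Devoicing: no change — [dikipe]
  Rule 4 Initial Consonant Epenthesis: no change — [dikipe]
  Rule 5 Intervocalic Voicing: [dikipe] → [digibe]
/nugelted/:
  Rule 1 Nasal Place Assimilation: no change — [nugelted]
  Rule 2 t-Assibilation: no change — [nugelted]
  Rule 3 Final Devoicing: [nugelted] → [nugeltet]
  Rule 4 Initial Consonant Epenthesis: no change — [nugeltet]
  Rule 5 Intervocalic Voicing: no change — [nugeltet]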